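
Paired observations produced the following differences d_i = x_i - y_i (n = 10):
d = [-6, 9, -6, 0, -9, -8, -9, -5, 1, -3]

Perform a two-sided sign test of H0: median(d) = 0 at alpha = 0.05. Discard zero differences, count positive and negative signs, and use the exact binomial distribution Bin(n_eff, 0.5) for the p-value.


Step 1: Discard zero differences. Original n = 10; n_eff = number of nonzero differences = 9.
Nonzero differences (with sign): -6, +9, -6, -9, -8, -9, -5, +1, -3
Step 2: Count signs: positive = 2, negative = 7.
Step 3: Under H0: P(positive) = 0.5, so the number of positives S ~ Bin(9, 0.5).
Step 4: Two-sided exact p-value = sum of Bin(9,0.5) probabilities at or below the observed probability = 0.179688.
Step 5: alpha = 0.05. fail to reject H0.

n_eff = 9, pos = 2, neg = 7, p = 0.179688, fail to reject H0.


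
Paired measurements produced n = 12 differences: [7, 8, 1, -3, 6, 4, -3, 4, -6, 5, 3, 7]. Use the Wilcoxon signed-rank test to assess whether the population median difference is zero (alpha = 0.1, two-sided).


Step 1: Drop any zero differences (none here) and take |d_i|.
|d| = [7, 8, 1, 3, 6, 4, 3, 4, 6, 5, 3, 7]
Step 2: Midrank |d_i| (ties get averaged ranks).
ranks: |7|->10.5, |8|->12, |1|->1, |3|->3, |6|->8.5, |4|->5.5, |3|->3, |4|->5.5, |6|->8.5, |5|->7, |3|->3, |7|->10.5
Step 3: Attach original signs; sum ranks with positive sign and with negative sign.
W+ = 10.5 + 12 + 1 + 8.5 + 5.5 + 5.5 + 7 + 3 + 10.5 = 63.5
W- = 3 + 3 + 8.5 = 14.5
(Check: W+ + W- = 78 should equal n(n+1)/2 = 78.)
Step 4: Test statistic W = min(W+, W-) = 14.5.
Step 5: Ties in |d|, so use the tie-corrected normal approximation.
        E[W] = n(n+1)/4 = 12*13/4 = 39.
        Tie groups: |d|=3 (t=3), |d|=4 (t=2), |d|=6 (t=2), |d|=7 (t=2); sum(t^3 - t) = 42.
        Var[W] = n(n+1)(2n+1)/24 - sum(t^3-t)/48 = 3900/24 - 42/48 = 161.625.
        z = (W - E[W]) / sqrt(Var[W]) = (14.5 - 39) / 12.7132 = -1.9271.
        Two-sided p = 2*Phi(z) = 0.053963.
Step 6: alpha = 0.1. reject H0.

W+ = 63.5, W- = 14.5, W = min = 14.5, p = 0.053963, reject H0.


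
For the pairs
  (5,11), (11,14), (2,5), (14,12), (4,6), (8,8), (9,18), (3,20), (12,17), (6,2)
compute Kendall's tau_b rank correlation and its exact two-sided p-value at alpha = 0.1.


Step 1: Enumerate the 45 unordered pairs (i,j) with i<j and classify each by sign(x_j-x_i) * sign(y_j-y_i).
  (1,2):dx=+6,dy=+3->C; (1,3):dx=-3,dy=-6->C; (1,4):dx=+9,dy=+1->C; (1,5):dx=-1,dy=-5->C
  (1,6):dx=+3,dy=-3->D; (1,7):dx=+4,dy=+7->C; (1,8):dx=-2,dy=+9->D; (1,9):dx=+7,dy=+6->C
  (1,10):dx=+1,dy=-9->D; (2,3):dx=-9,dy=-9->C; (2,4):dx=+3,dy=-2->D; (2,5):dx=-7,dy=-8->C
  (2,6):dx=-3,dy=-6->C; (2,7):dx=-2,dy=+4->D; (2,8):dx=-8,dy=+6->D; (2,9):dx=+1,dy=+3->C
  (2,10):dx=-5,dy=-12->C; (3,4):dx=+12,dy=+7->C; (3,5):dx=+2,dy=+1->C; (3,6):dx=+6,dy=+3->C
  (3,7):dx=+7,dy=+13->C; (3,8):dx=+1,dy=+15->C; (3,9):dx=+10,dy=+12->C; (3,10):dx=+4,dy=-3->D
  (4,5):dx=-10,dy=-6->C; (4,6):dx=-6,dy=-4->C; (4,7):dx=-5,dy=+6->D; (4,8):dx=-11,dy=+8->D
  (4,9):dx=-2,dy=+5->D; (4,10):dx=-8,dy=-10->C; (5,6):dx=+4,dy=+2->C; (5,7):dx=+5,dy=+12->C
  (5,8):dx=-1,dy=+14->D; (5,9):dx=+8,dy=+11->C; (5,10):dx=+2,dy=-4->D; (6,7):dx=+1,dy=+10->C
  (6,8):dx=-5,dy=+12->D; (6,9):dx=+4,dy=+9->C; (6,10):dx=-2,dy=-6->C; (7,8):dx=-6,dy=+2->D
  (7,9):dx=+3,dy=-1->D; (7,10):dx=-3,dy=-16->C; (8,9):dx=+9,dy=-3->D; (8,10):dx=+3,dy=-18->D
  (9,10):dx=-6,dy=-15->C
Step 2: C = 28, D = 17, total pairs = 45.
Step 3: tau = (C - D)/(n(n-1)/2) = (28 - 17)/45 = 0.244444.
Step 4: Exact two-sided p-value (enumerate n! = 3628800 permutations of y under H0): p = 0.380720.
Step 5: alpha = 0.1. fail to reject H0.

tau_b = 0.2444 (C=28, D=17), p = 0.380720, fail to reject H0.


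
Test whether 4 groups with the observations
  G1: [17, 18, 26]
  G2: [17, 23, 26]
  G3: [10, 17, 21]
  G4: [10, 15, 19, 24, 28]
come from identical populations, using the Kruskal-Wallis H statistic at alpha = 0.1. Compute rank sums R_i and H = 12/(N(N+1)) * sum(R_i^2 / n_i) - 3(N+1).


Step 1: Combine all N = 14 observations and assign midranks.
sorted (value, group, rank): (10,G3,1.5), (10,G4,1.5), (15,G4,3), (17,G1,5), (17,G2,5), (17,G3,5), (18,G1,7), (19,G4,8), (21,G3,9), (23,G2,10), (24,G4,11), (26,G1,12.5), (26,G2,12.5), (28,G4,14)
Step 2: Sum ranks within each group.
R_1 = 24.5 (n_1 = 3)
R_2 = 27.5 (n_2 = 3)
R_3 = 15.5 (n_3 = 3)
R_4 = 37.5 (n_4 = 5)
Step 3: H = 12/(N(N+1)) * sum(R_i^2/n_i) - 3(N+1)
     = 12/(14*15) * (24.5^2/3 + 27.5^2/3 + 15.5^2/3 + 37.5^2/5) - 3*15
     = 0.057143 * 813.5 - 45
     = 1.485714.
Step 4: Ties present; correction factor C = 1 - 36/(14^3 - 14) = 0.986813. Corrected H = 1.485714 / 0.986813 = 1.505568.
Step 5: Under H0, H ~ chi^2(3); p-value = 0.680986.
Step 6: alpha = 0.1. fail to reject H0.

H = 1.5056, df = 3, p = 0.680986, fail to reject H0.


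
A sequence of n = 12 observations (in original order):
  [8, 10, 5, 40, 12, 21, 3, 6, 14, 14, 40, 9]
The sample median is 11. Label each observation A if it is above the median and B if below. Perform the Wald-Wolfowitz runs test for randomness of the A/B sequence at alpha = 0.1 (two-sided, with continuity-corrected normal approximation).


Step 1: Compute median = 11; label A = above, B = below.
Labels in order: BBBAAABBAAAB  (n_A = 6, n_B = 6)
Step 2: Count runs R = 5.
Step 3: Under H0 (random ordering), E[R] = 2*n_A*n_B/(n_A+n_B) + 1 = 2*6*6/12 + 1 = 7.0000.
        Var[R] = 2*n_A*n_B*(2*n_A*n_B - n_A - n_B) / ((n_A+n_B)^2 * (n_A+n_B-1)) = 4320/1584 = 2.7273.
        SD[R] = 1.6514.
Step 4: Continuity-corrected z = (R + 0.5 - E[R]) / SD[R] = (5 + 0.5 - 7.0000) / 1.6514 = -0.9083.
Step 5: Two-sided p-value via normal approximation = 2*(1 - Phi(|z|)) = 0.363722.
Step 6: alpha = 0.1. fail to reject H0.

R = 5, z = -0.9083, p = 0.363722, fail to reject H0.


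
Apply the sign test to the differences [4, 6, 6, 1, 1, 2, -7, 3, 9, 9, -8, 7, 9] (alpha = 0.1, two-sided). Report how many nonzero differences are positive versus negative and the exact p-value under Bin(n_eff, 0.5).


Step 1: Discard zero differences. Original n = 13; n_eff = number of nonzero differences = 13.
Nonzero differences (with sign): +4, +6, +6, +1, +1, +2, -7, +3, +9, +9, -8, +7, +9
Step 2: Count signs: positive = 11, negative = 2.
Step 3: Under H0: P(positive) = 0.5, so the number of positives S ~ Bin(13, 0.5).
Step 4: Two-sided exact p-value = sum of Bin(13,0.5) probabilities at or below the observed probability = 0.022461.
Step 5: alpha = 0.1. reject H0.

n_eff = 13, pos = 11, neg = 2, p = 0.022461, reject H0.


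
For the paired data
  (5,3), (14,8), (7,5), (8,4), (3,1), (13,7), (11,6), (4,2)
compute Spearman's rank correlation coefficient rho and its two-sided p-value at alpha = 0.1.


Step 1: Rank x and y separately (midranks; no ties here).
rank(x): 5->3, 14->8, 7->4, 8->5, 3->1, 13->7, 11->6, 4->2
rank(y): 3->3, 8->8, 5->5, 4->4, 1->1, 7->7, 6->6, 2->2
Step 2: d_i = R_x(i) - R_y(i); compute d_i^2.
  (3-3)^2=0, (8-8)^2=0, (4-5)^2=1, (5-4)^2=1, (1-1)^2=0, (7-7)^2=0, (6-6)^2=0, (2-2)^2=0
sum(d^2) = 2.
Step 3: rho = 1 - 6*2 / (8*(8^2 - 1)) = 1 - 12/504 = 0.976190.
Step 4: Under H0, t = rho * sqrt((n-2)/(1-rho^2)) = 11.0235 ~ t(6).
Step 5: Two-sided p-value from the t-distribution with 6 df = 0.000033.
Step 6: alpha = 0.1. reject H0.

rho = 0.9762, p = 0.000033, reject H0 at alpha = 0.1.


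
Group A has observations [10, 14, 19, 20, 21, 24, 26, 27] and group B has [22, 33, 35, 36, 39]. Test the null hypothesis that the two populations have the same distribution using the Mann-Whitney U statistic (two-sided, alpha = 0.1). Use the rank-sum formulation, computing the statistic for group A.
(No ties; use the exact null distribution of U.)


Step 1: Combine and sort all 13 observations; assign midranks.
sorted (value, group): (10,X), (14,X), (19,X), (20,X), (21,X), (22,Y), (24,X), (26,X), (27,X), (33,Y), (35,Y), (36,Y), (39,Y)
ranks: 10->1, 14->2, 19->3, 20->4, 21->5, 22->6, 24->7, 26->8, 27->9, 33->10, 35->11, 36->12, 39->13
Step 2: Rank sum for X: R1 = 1 + 2 + 3 + 4 + 5 + 7 + 8 + 9 = 39.
Step 3: U_X = R1 - n1(n1+1)/2 = 39 - 8*9/2 = 39 - 36 = 3.
       U_Y = n1*n2 - U_X = 40 - 3 = 37.
Step 4: No ties, so the exact null distribution of U (based on enumerating the C(13,8) = 1287 equally likely rank assignments) gives the two-sided p-value.
Step 5: p-value = 0.010878; compare to alpha = 0.1. reject H0.

U_X = 3, p = 0.010878, reject H0 at alpha = 0.1.


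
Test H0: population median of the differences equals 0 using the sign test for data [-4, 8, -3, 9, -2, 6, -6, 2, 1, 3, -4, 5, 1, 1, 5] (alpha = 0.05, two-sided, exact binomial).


Step 1: Discard zero differences. Original n = 15; n_eff = number of nonzero differences = 15.
Nonzero differences (with sign): -4, +8, -3, +9, -2, +6, -6, +2, +1, +3, -4, +5, +1, +1, +5
Step 2: Count signs: positive = 10, negative = 5.
Step 3: Under H0: P(positive) = 0.5, so the number of positives S ~ Bin(15, 0.5).
Step 4: Two-sided exact p-value = sum of Bin(15,0.5) probabilities at or below the observed probability = 0.301758.
Step 5: alpha = 0.05. fail to reject H0.

n_eff = 15, pos = 10, neg = 5, p = 0.301758, fail to reject H0.


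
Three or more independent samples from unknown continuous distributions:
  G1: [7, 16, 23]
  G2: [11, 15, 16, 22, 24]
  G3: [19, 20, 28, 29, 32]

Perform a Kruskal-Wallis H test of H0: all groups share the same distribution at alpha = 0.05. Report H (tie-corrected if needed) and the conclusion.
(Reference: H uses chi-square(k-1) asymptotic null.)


Step 1: Combine all N = 13 observations and assign midranks.
sorted (value, group, rank): (7,G1,1), (11,G2,2), (15,G2,3), (16,G1,4.5), (16,G2,4.5), (19,G3,6), (20,G3,7), (22,G2,8), (23,G1,9), (24,G2,10), (28,G3,11), (29,G3,12), (32,G3,13)
Step 2: Sum ranks within each group.
R_1 = 14.5 (n_1 = 3)
R_2 = 27.5 (n_2 = 5)
R_3 = 49 (n_3 = 5)
Step 3: H = 12/(N(N+1)) * sum(R_i^2/n_i) - 3(N+1)
     = 12/(13*14) * (14.5^2/3 + 27.5^2/5 + 49^2/5) - 3*14
     = 0.065934 * 701.533 - 42
     = 4.254945.
Step 4: Ties present; correction factor C = 1 - 6/(13^3 - 13) = 0.997253. Corrected H = 4.254945 / 0.997253 = 4.266667.
Step 5: Under H0, H ~ chi^2(2); p-value = 0.118442.
Step 6: alpha = 0.05. fail to reject H0.

H = 4.2667, df = 2, p = 0.118442, fail to reject H0.


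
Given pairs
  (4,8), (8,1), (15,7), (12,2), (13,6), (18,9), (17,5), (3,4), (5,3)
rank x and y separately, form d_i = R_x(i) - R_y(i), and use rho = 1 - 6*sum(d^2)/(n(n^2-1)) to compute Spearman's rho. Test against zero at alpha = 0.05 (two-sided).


Step 1: Rank x and y separately (midranks; no ties here).
rank(x): 4->2, 8->4, 15->7, 12->5, 13->6, 18->9, 17->8, 3->1, 5->3
rank(y): 8->8, 1->1, 7->7, 2->2, 6->6, 9->9, 5->5, 4->4, 3->3
Step 2: d_i = R_x(i) - R_y(i); compute d_i^2.
  (2-8)^2=36, (4-1)^2=9, (7-7)^2=0, (5-2)^2=9, (6-6)^2=0, (9-9)^2=0, (8-5)^2=9, (1-4)^2=9, (3-3)^2=0
sum(d^2) = 72.
Step 3: rho = 1 - 6*72 / (9*(9^2 - 1)) = 1 - 432/720 = 0.400000.
Step 4: Under H0, t = rho * sqrt((n-2)/(1-rho^2)) = 1.1547 ~ t(7).
Step 5: Two-sided p-value from the t-distribution with 7 df = 0.286105.
Step 6: alpha = 0.05. fail to reject H0.

rho = 0.4000, p = 0.286105, fail to reject H0 at alpha = 0.05.


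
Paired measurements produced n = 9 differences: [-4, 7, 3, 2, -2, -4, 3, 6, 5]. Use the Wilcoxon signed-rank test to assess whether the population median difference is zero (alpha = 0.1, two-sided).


Step 1: Drop any zero differences (none here) and take |d_i|.
|d| = [4, 7, 3, 2, 2, 4, 3, 6, 5]
Step 2: Midrank |d_i| (ties get averaged ranks).
ranks: |4|->5.5, |7|->9, |3|->3.5, |2|->1.5, |2|->1.5, |4|->5.5, |3|->3.5, |6|->8, |5|->7
Step 3: Attach original signs; sum ranks with positive sign and with negative sign.
W+ = 9 + 3.5 + 1.5 + 3.5 + 8 + 7 = 32.5
W- = 5.5 + 1.5 + 5.5 = 12.5
(Check: W+ + W- = 45 should equal n(n+1)/2 = 45.)
Step 4: Test statistic W = min(W+, W-) = 12.5.
Step 5: Ties in |d|, so use the tie-corrected normal approximation.
        E[W] = n(n+1)/4 = 9*10/4 = 22.5.
        Tie groups: |d|=2 (t=2), |d|=3 (t=2), |d|=4 (t=2); sum(t^3 - t) = 18.
        Var[W] = n(n+1)(2n+1)/24 - sum(t^3-t)/48 = 1710/24 - 18/48 = 70.875.
        z = (W - E[W]) / sqrt(Var[W]) = (12.5 - 22.5) / 8.4187 = -1.1878.
        Two-sided p = 2*Phi(z) = 0.234901.
Step 6: alpha = 0.1. fail to reject H0.

W+ = 32.5, W- = 12.5, W = min = 12.5, p = 0.234901, fail to reject H0.


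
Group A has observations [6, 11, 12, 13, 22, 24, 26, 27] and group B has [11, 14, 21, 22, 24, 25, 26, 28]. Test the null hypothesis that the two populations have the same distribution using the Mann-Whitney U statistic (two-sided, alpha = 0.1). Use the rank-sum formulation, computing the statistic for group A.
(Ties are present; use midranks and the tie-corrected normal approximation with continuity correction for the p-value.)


Step 1: Combine and sort all 16 observations; assign midranks.
sorted (value, group): (6,X), (11,X), (11,Y), (12,X), (13,X), (14,Y), (21,Y), (22,X), (22,Y), (24,X), (24,Y), (25,Y), (26,X), (26,Y), (27,X), (28,Y)
ranks: 6->1, 11->2.5, 11->2.5, 12->4, 13->5, 14->6, 21->7, 22->8.5, 22->8.5, 24->10.5, 24->10.5, 25->12, 26->13.5, 26->13.5, 27->15, 28->16
Step 2: Rank sum for X: R1 = 1 + 2.5 + 4 + 5 + 8.5 + 10.5 + 13.5 + 15 = 60.
Step 3: U_X = R1 - n1(n1+1)/2 = 60 - 8*9/2 = 60 - 36 = 24.
       U_Y = n1*n2 - U_X = 64 - 24 = 40.
Step 4: Ties are present, so use the tie-corrected normal approximation (with continuity correction) for the p-value.
Step 5: p-value = 0.429537; compare to alpha = 0.1. fail to reject H0.

U_X = 24, p = 0.429537, fail to reject H0 at alpha = 0.1.


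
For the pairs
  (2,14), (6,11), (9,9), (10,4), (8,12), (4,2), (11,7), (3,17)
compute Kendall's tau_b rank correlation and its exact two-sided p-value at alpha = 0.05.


Step 1: Enumerate the 28 unordered pairs (i,j) with i<j and classify each by sign(x_j-x_i) * sign(y_j-y_i).
  (1,2):dx=+4,dy=-3->D; (1,3):dx=+7,dy=-5->D; (1,4):dx=+8,dy=-10->D; (1,5):dx=+6,dy=-2->D
  (1,6):dx=+2,dy=-12->D; (1,7):dx=+9,dy=-7->D; (1,8):dx=+1,dy=+3->C; (2,3):dx=+3,dy=-2->D
  (2,4):dx=+4,dy=-7->D; (2,5):dx=+2,dy=+1->C; (2,6):dx=-2,dy=-9->C; (2,7):dx=+5,dy=-4->D
  (2,8):dx=-3,dy=+6->D; (3,4):dx=+1,dy=-5->D; (3,5):dx=-1,dy=+3->D; (3,6):dx=-5,dy=-7->C
  (3,7):dx=+2,dy=-2->D; (3,8):dx=-6,dy=+8->D; (4,5):dx=-2,dy=+8->D; (4,6):dx=-6,dy=-2->C
  (4,7):dx=+1,dy=+3->C; (4,8):dx=-7,dy=+13->D; (5,6):dx=-4,dy=-10->C; (5,7):dx=+3,dy=-5->D
  (5,8):dx=-5,dy=+5->D; (6,7):dx=+7,dy=+5->C; (6,8):dx=-1,dy=+15->D; (7,8):dx=-8,dy=+10->D
Step 2: C = 8, D = 20, total pairs = 28.
Step 3: tau = (C - D)/(n(n-1)/2) = (8 - 20)/28 = -0.428571.
Step 4: Exact two-sided p-value (enumerate n! = 40320 permutations of y under H0): p = 0.178869.
Step 5: alpha = 0.05. fail to reject H0.

tau_b = -0.4286 (C=8, D=20), p = 0.178869, fail to reject H0.


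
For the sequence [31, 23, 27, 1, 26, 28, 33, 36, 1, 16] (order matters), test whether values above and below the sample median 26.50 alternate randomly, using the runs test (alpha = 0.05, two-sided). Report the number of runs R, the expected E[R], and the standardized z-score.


Step 1: Compute median = 26.50; label A = above, B = below.
Labels in order: ABABBAAABB  (n_A = 5, n_B = 5)
Step 2: Count runs R = 6.
Step 3: Under H0 (random ordering), E[R] = 2*n_A*n_B/(n_A+n_B) + 1 = 2*5*5/10 + 1 = 6.0000.
        Var[R] = 2*n_A*n_B*(2*n_A*n_B - n_A - n_B) / ((n_A+n_B)^2 * (n_A+n_B-1)) = 2000/900 = 2.2222.
        SD[R] = 1.4907.
Step 4: R = E[R], so z = 0 with no continuity correction.
Step 5: Two-sided p-value via normal approximation = 2*(1 - Phi(|z|)) = 1.000000.
Step 6: alpha = 0.05. fail to reject H0.

R = 6, z = 0.0000, p = 1.000000, fail to reject H0.


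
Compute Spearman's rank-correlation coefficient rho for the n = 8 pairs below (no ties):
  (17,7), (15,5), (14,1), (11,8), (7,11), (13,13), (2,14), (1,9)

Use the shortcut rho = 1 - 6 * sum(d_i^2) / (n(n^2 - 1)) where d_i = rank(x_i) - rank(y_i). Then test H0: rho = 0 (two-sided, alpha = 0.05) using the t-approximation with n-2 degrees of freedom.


Step 1: Rank x and y separately (midranks; no ties here).
rank(x): 17->8, 15->7, 14->6, 11->4, 7->3, 13->5, 2->2, 1->1
rank(y): 7->3, 5->2, 1->1, 8->4, 11->6, 13->7, 14->8, 9->5
Step 2: d_i = R_x(i) - R_y(i); compute d_i^2.
  (8-3)^2=25, (7-2)^2=25, (6-1)^2=25, (4-4)^2=0, (3-6)^2=9, (5-7)^2=4, (2-8)^2=36, (1-5)^2=16
sum(d^2) = 140.
Step 3: rho = 1 - 6*140 / (8*(8^2 - 1)) = 1 - 840/504 = -0.666667.
Step 4: Under H0, t = rho * sqrt((n-2)/(1-rho^2)) = -2.1909 ~ t(6).
Step 5: Two-sided p-value from the t-distribution with 6 df = 0.070988.
Step 6: alpha = 0.05. fail to reject H0.

rho = -0.6667, p = 0.070988, fail to reject H0 at alpha = 0.05.


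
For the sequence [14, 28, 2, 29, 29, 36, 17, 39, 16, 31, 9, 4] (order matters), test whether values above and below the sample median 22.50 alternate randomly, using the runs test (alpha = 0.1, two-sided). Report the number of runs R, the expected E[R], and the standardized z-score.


Step 1: Compute median = 22.50; label A = above, B = below.
Labels in order: BABAAABABABB  (n_A = 6, n_B = 6)
Step 2: Count runs R = 9.
Step 3: Under H0 (random ordering), E[R] = 2*n_A*n_B/(n_A+n_B) + 1 = 2*6*6/12 + 1 = 7.0000.
        Var[R] = 2*n_A*n_B*(2*n_A*n_B - n_A - n_B) / ((n_A+n_B)^2 * (n_A+n_B-1)) = 4320/1584 = 2.7273.
        SD[R] = 1.6514.
Step 4: Continuity-corrected z = (R - 0.5 - E[R]) / SD[R] = (9 - 0.5 - 7.0000) / 1.6514 = 0.9083.
Step 5: Two-sided p-value via normal approximation = 2*(1 - Phi(|z|)) = 0.363722.
Step 6: alpha = 0.1. fail to reject H0.

R = 9, z = 0.9083, p = 0.363722, fail to reject H0.


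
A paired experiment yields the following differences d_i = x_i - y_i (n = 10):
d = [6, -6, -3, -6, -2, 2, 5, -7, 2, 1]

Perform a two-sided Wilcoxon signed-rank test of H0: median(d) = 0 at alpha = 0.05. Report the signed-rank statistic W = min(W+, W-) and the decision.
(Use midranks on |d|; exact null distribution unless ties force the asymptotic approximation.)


Step 1: Drop any zero differences (none here) and take |d_i|.
|d| = [6, 6, 3, 6, 2, 2, 5, 7, 2, 1]
Step 2: Midrank |d_i| (ties get averaged ranks).
ranks: |6|->8, |6|->8, |3|->5, |6|->8, |2|->3, |2|->3, |5|->6, |7|->10, |2|->3, |1|->1
Step 3: Attach original signs; sum ranks with positive sign and with negative sign.
W+ = 8 + 3 + 6 + 3 + 1 = 21
W- = 8 + 5 + 8 + 3 + 10 = 34
(Check: W+ + W- = 55 should equal n(n+1)/2 = 55.)
Step 4: Test statistic W = min(W+, W-) = 21.
Step 5: Ties in |d|, so use the tie-corrected normal approximation.
        E[W] = n(n+1)/4 = 10*11/4 = 27.5.
        Tie groups: |d|=2 (t=3), |d|=6 (t=3); sum(t^3 - t) = 48.
        Var[W] = n(n+1)(2n+1)/24 - sum(t^3-t)/48 = 2310/24 - 48/48 = 95.25.
        z = (W - E[W]) / sqrt(Var[W]) = (21 - 27.5) / 9.7596 = -0.6660.
        Two-sided p = 2*Phi(z) = 0.505405.
Step 6: alpha = 0.05. fail to reject H0.

W+ = 21, W- = 34, W = min = 21, p = 0.505405, fail to reject H0.


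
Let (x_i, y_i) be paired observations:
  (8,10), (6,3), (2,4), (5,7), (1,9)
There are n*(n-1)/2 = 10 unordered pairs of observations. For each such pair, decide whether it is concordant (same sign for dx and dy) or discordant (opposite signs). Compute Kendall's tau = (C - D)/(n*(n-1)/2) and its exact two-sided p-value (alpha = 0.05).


Step 1: Enumerate the 10 unordered pairs (i,j) with i<j and classify each by sign(x_j-x_i) * sign(y_j-y_i).
  (1,2):dx=-2,dy=-7->C; (1,3):dx=-6,dy=-6->C; (1,4):dx=-3,dy=-3->C; (1,5):dx=-7,dy=-1->C
  (2,3):dx=-4,dy=+1->D; (2,4):dx=-1,dy=+4->D; (2,5):dx=-5,dy=+6->D; (3,4):dx=+3,dy=+3->C
  (3,5):dx=-1,dy=+5->D; (4,5):dx=-4,dy=+2->D
Step 2: C = 5, D = 5, total pairs = 10.
Step 3: tau = (C - D)/(n(n-1)/2) = (5 - 5)/10 = 0.000000.
Step 4: Exact two-sided p-value (enumerate n! = 120 permutations of y under H0): p = 1.000000.
Step 5: alpha = 0.05. fail to reject H0.

tau_b = 0.0000 (C=5, D=5), p = 1.000000, fail to reject H0.


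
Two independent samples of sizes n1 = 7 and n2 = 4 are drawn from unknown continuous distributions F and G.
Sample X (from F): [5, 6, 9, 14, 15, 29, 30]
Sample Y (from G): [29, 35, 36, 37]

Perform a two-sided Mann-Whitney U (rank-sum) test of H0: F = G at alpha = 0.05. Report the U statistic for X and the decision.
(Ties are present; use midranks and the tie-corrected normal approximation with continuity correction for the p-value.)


Step 1: Combine and sort all 11 observations; assign midranks.
sorted (value, group): (5,X), (6,X), (9,X), (14,X), (15,X), (29,X), (29,Y), (30,X), (35,Y), (36,Y), (37,Y)
ranks: 5->1, 6->2, 9->3, 14->4, 15->5, 29->6.5, 29->6.5, 30->8, 35->9, 36->10, 37->11
Step 2: Rank sum for X: R1 = 1 + 2 + 3 + 4 + 5 + 6.5 + 8 = 29.5.
Step 3: U_X = R1 - n1(n1+1)/2 = 29.5 - 7*8/2 = 29.5 - 28 = 1.5.
       U_Y = n1*n2 - U_X = 28 - 1.5 = 26.5.
Step 4: Ties are present, so use the tie-corrected normal approximation (with continuity correction) for the p-value.
Step 5: p-value = 0.023029; compare to alpha = 0.05. reject H0.

U_X = 1.5, p = 0.023029, reject H0 at alpha = 0.05.


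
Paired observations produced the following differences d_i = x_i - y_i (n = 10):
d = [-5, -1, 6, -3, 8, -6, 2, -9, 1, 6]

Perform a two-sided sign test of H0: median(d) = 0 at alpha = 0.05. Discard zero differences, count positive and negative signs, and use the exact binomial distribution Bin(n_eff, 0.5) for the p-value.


Step 1: Discard zero differences. Original n = 10; n_eff = number of nonzero differences = 10.
Nonzero differences (with sign): -5, -1, +6, -3, +8, -6, +2, -9, +1, +6
Step 2: Count signs: positive = 5, negative = 5.
Step 3: Under H0: P(positive) = 0.5, so the number of positives S ~ Bin(10, 0.5).
Step 4: Two-sided exact p-value = sum of Bin(10,0.5) probabilities at or below the observed probability = 1.000000.
Step 5: alpha = 0.05. fail to reject H0.

n_eff = 10, pos = 5, neg = 5, p = 1.000000, fail to reject H0.


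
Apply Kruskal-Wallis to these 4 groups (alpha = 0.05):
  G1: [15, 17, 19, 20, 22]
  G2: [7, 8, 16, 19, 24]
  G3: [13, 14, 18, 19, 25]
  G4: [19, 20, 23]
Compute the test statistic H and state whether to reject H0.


Step 1: Combine all N = 18 observations and assign midranks.
sorted (value, group, rank): (7,G2,1), (8,G2,2), (13,G3,3), (14,G3,4), (15,G1,5), (16,G2,6), (17,G1,7), (18,G3,8), (19,G1,10.5), (19,G2,10.5), (19,G3,10.5), (19,G4,10.5), (20,G1,13.5), (20,G4,13.5), (22,G1,15), (23,G4,16), (24,G2,17), (25,G3,18)
Step 2: Sum ranks within each group.
R_1 = 51 (n_1 = 5)
R_2 = 36.5 (n_2 = 5)
R_3 = 43.5 (n_3 = 5)
R_4 = 40 (n_4 = 3)
Step 3: H = 12/(N(N+1)) * sum(R_i^2/n_i) - 3(N+1)
     = 12/(18*19) * (51^2/5 + 36.5^2/5 + 43.5^2/5 + 40^2/3) - 3*19
     = 0.035088 * 1698.43 - 57
     = 2.594152.
Step 4: Ties present; correction factor C = 1 - 66/(18^3 - 18) = 0.988648. Corrected H = 2.594152 / 0.988648 = 2.623939.
Step 5: Under H0, H ~ chi^2(3); p-value = 0.453308.
Step 6: alpha = 0.05. fail to reject H0.

H = 2.6239, df = 3, p = 0.453308, fail to reject H0.


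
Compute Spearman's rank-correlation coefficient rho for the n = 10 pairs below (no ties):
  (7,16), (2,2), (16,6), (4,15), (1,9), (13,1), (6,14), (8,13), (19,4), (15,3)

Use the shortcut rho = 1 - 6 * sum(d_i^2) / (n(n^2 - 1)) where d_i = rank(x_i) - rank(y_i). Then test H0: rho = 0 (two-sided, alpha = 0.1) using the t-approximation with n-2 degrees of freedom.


Step 1: Rank x and y separately (midranks; no ties here).
rank(x): 7->5, 2->2, 16->9, 4->3, 1->1, 13->7, 6->4, 8->6, 19->10, 15->8
rank(y): 16->10, 2->2, 6->5, 15->9, 9->6, 1->1, 14->8, 13->7, 4->4, 3->3
Step 2: d_i = R_x(i) - R_y(i); compute d_i^2.
  (5-10)^2=25, (2-2)^2=0, (9-5)^2=16, (3-9)^2=36, (1-6)^2=25, (7-1)^2=36, (4-8)^2=16, (6-7)^2=1, (10-4)^2=36, (8-3)^2=25
sum(d^2) = 216.
Step 3: rho = 1 - 6*216 / (10*(10^2 - 1)) = 1 - 1296/990 = -0.309091.
Step 4: Under H0, t = rho * sqrt((n-2)/(1-rho^2)) = -0.9193 ~ t(8).
Step 5: Two-sided p-value from the t-distribution with 8 df = 0.384841.
Step 6: alpha = 0.1. fail to reject H0.

rho = -0.3091, p = 0.384841, fail to reject H0 at alpha = 0.1.


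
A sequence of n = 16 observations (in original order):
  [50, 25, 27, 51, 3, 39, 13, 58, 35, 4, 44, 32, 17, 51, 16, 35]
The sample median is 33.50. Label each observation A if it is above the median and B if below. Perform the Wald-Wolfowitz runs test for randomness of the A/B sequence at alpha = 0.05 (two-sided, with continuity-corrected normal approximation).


Step 1: Compute median = 33.50; label A = above, B = below.
Labels in order: ABBABABAABABBABA  (n_A = 8, n_B = 8)
Step 2: Count runs R = 13.
Step 3: Under H0 (random ordering), E[R] = 2*n_A*n_B/(n_A+n_B) + 1 = 2*8*8/16 + 1 = 9.0000.
        Var[R] = 2*n_A*n_B*(2*n_A*n_B - n_A - n_B) / ((n_A+n_B)^2 * (n_A+n_B-1)) = 14336/3840 = 3.7333.
        SD[R] = 1.9322.
Step 4: Continuity-corrected z = (R - 0.5 - E[R]) / SD[R] = (13 - 0.5 - 9.0000) / 1.9322 = 1.8114.
Step 5: Two-sided p-value via normal approximation = 2*(1 - Phi(|z|)) = 0.070076.
Step 6: alpha = 0.05. fail to reject H0.

R = 13, z = 1.8114, p = 0.070076, fail to reject H0.


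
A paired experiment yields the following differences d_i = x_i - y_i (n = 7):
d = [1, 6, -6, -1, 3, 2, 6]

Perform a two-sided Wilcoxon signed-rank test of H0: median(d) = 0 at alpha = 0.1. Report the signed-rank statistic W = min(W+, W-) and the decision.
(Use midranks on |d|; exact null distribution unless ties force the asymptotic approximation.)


Step 1: Drop any zero differences (none here) and take |d_i|.
|d| = [1, 6, 6, 1, 3, 2, 6]
Step 2: Midrank |d_i| (ties get averaged ranks).
ranks: |1|->1.5, |6|->6, |6|->6, |1|->1.5, |3|->4, |2|->3, |6|->6
Step 3: Attach original signs; sum ranks with positive sign and with negative sign.
W+ = 1.5 + 6 + 4 + 3 + 6 = 20.5
W- = 6 + 1.5 = 7.5
(Check: W+ + W- = 28 should equal n(n+1)/2 = 28.)
Step 4: Test statistic W = min(W+, W-) = 7.5.
Step 5: Ties in |d|, so use the tie-corrected normal approximation.
        E[W] = n(n+1)/4 = 7*8/4 = 14.
        Tie groups: |d|=1 (t=2), |d|=6 (t=3); sum(t^3 - t) = 30.
        Var[W] = n(n+1)(2n+1)/24 - sum(t^3-t)/48 = 840/24 - 30/48 = 34.375.
        z = (W - E[W]) / sqrt(Var[W]) = (7.5 - 14) / 5.8630 = -1.1086.
        Two-sided p = 2*Phi(z) = 0.267584.
Step 6: alpha = 0.1. fail to reject H0.

W+ = 20.5, W- = 7.5, W = min = 7.5, p = 0.267584, fail to reject H0.


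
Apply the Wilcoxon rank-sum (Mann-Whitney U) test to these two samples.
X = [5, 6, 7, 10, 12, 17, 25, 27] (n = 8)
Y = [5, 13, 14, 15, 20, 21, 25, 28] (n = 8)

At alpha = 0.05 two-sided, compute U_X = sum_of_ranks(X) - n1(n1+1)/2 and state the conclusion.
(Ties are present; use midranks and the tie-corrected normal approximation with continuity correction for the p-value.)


Step 1: Combine and sort all 16 observations; assign midranks.
sorted (value, group): (5,X), (5,Y), (6,X), (7,X), (10,X), (12,X), (13,Y), (14,Y), (15,Y), (17,X), (20,Y), (21,Y), (25,X), (25,Y), (27,X), (28,Y)
ranks: 5->1.5, 5->1.5, 6->3, 7->4, 10->5, 12->6, 13->7, 14->8, 15->9, 17->10, 20->11, 21->12, 25->13.5, 25->13.5, 27->15, 28->16
Step 2: Rank sum for X: R1 = 1.5 + 3 + 4 + 5 + 6 + 10 + 13.5 + 15 = 58.
Step 3: U_X = R1 - n1(n1+1)/2 = 58 - 8*9/2 = 58 - 36 = 22.
       U_Y = n1*n2 - U_X = 64 - 22 = 42.
Step 4: Ties are present, so use the tie-corrected normal approximation (with continuity correction) for the p-value.
Step 5: p-value = 0.317712; compare to alpha = 0.05. fail to reject H0.

U_X = 22, p = 0.317712, fail to reject H0 at alpha = 0.05.


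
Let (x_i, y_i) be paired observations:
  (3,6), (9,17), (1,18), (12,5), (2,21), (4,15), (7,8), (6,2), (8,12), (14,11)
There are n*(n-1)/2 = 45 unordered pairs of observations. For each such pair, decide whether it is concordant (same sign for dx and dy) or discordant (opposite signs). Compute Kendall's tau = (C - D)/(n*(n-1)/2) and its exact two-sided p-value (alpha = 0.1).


Step 1: Enumerate the 45 unordered pairs (i,j) with i<j and classify each by sign(x_j-x_i) * sign(y_j-y_i).
  (1,2):dx=+6,dy=+11->C; (1,3):dx=-2,dy=+12->D; (1,4):dx=+9,dy=-1->D; (1,5):dx=-1,dy=+15->D
  (1,6):dx=+1,dy=+9->C; (1,7):dx=+4,dy=+2->C; (1,8):dx=+3,dy=-4->D; (1,9):dx=+5,dy=+6->C
  (1,10):dx=+11,dy=+5->C; (2,3):dx=-8,dy=+1->D; (2,4):dx=+3,dy=-12->D; (2,5):dx=-7,dy=+4->D
  (2,6):dx=-5,dy=-2->C; (2,7):dx=-2,dy=-9->C; (2,8):dx=-3,dy=-15->C; (2,9):dx=-1,dy=-5->C
  (2,10):dx=+5,dy=-6->D; (3,4):dx=+11,dy=-13->D; (3,5):dx=+1,dy=+3->C; (3,6):dx=+3,dy=-3->D
  (3,7):dx=+6,dy=-10->D; (3,8):dx=+5,dy=-16->D; (3,9):dx=+7,dy=-6->D; (3,10):dx=+13,dy=-7->D
  (4,5):dx=-10,dy=+16->D; (4,6):dx=-8,dy=+10->D; (4,7):dx=-5,dy=+3->D; (4,8):dx=-6,dy=-3->C
  (4,9):dx=-4,dy=+7->D; (4,10):dx=+2,dy=+6->C; (5,6):dx=+2,dy=-6->D; (5,7):dx=+5,dy=-13->D
  (5,8):dx=+4,dy=-19->D; (5,9):dx=+6,dy=-9->D; (5,10):dx=+12,dy=-10->D; (6,7):dx=+3,dy=-7->D
  (6,8):dx=+2,dy=-13->D; (6,9):dx=+4,dy=-3->D; (6,10):dx=+10,dy=-4->D; (7,8):dx=-1,dy=-6->C
  (7,9):dx=+1,dy=+4->C; (7,10):dx=+7,dy=+3->C; (8,9):dx=+2,dy=+10->C; (8,10):dx=+8,dy=+9->C
  (9,10):dx=+6,dy=-1->D
Step 2: C = 17, D = 28, total pairs = 45.
Step 3: tau = (C - D)/(n(n-1)/2) = (17 - 28)/45 = -0.244444.
Step 4: Exact two-sided p-value (enumerate n! = 3628800 permutations of y under H0): p = 0.380720.
Step 5: alpha = 0.1. fail to reject H0.

tau_b = -0.2444 (C=17, D=28), p = 0.380720, fail to reject H0.


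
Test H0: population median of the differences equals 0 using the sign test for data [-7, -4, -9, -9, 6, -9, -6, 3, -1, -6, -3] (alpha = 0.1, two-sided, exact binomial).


Step 1: Discard zero differences. Original n = 11; n_eff = number of nonzero differences = 11.
Nonzero differences (with sign): -7, -4, -9, -9, +6, -9, -6, +3, -1, -6, -3
Step 2: Count signs: positive = 2, negative = 9.
Step 3: Under H0: P(positive) = 0.5, so the number of positives S ~ Bin(11, 0.5).
Step 4: Two-sided exact p-value = sum of Bin(11,0.5) probabilities at or below the observed probability = 0.065430.
Step 5: alpha = 0.1. reject H0.

n_eff = 11, pos = 2, neg = 9, p = 0.065430, reject H0.


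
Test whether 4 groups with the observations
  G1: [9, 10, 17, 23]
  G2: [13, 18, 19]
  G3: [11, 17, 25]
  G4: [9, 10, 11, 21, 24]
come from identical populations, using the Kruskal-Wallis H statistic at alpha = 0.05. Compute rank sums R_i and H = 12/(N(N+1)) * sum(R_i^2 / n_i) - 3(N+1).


Step 1: Combine all N = 15 observations and assign midranks.
sorted (value, group, rank): (9,G1,1.5), (9,G4,1.5), (10,G1,3.5), (10,G4,3.5), (11,G3,5.5), (11,G4,5.5), (13,G2,7), (17,G1,8.5), (17,G3,8.5), (18,G2,10), (19,G2,11), (21,G4,12), (23,G1,13), (24,G4,14), (25,G3,15)
Step 2: Sum ranks within each group.
R_1 = 26.5 (n_1 = 4)
R_2 = 28 (n_2 = 3)
R_3 = 29 (n_3 = 3)
R_4 = 36.5 (n_4 = 5)
Step 3: H = 12/(N(N+1)) * sum(R_i^2/n_i) - 3(N+1)
     = 12/(15*16) * (26.5^2/4 + 28^2/3 + 29^2/3 + 36.5^2/5) - 3*16
     = 0.050000 * 983.679 - 48
     = 1.183958.
Step 4: Ties present; correction factor C = 1 - 24/(15^3 - 15) = 0.992857. Corrected H = 1.183958 / 0.992857 = 1.192476.
Step 5: Under H0, H ~ chi^2(3); p-value = 0.754809.
Step 6: alpha = 0.05. fail to reject H0.

H = 1.1925, df = 3, p = 0.754809, fail to reject H0.


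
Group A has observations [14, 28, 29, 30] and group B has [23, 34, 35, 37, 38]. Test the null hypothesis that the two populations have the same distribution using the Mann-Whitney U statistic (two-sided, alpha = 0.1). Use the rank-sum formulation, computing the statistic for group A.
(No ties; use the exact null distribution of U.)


Step 1: Combine and sort all 9 observations; assign midranks.
sorted (value, group): (14,X), (23,Y), (28,X), (29,X), (30,X), (34,Y), (35,Y), (37,Y), (38,Y)
ranks: 14->1, 23->2, 28->3, 29->4, 30->5, 34->6, 35->7, 37->8, 38->9
Step 2: Rank sum for X: R1 = 1 + 3 + 4 + 5 = 13.
Step 3: U_X = R1 - n1(n1+1)/2 = 13 - 4*5/2 = 13 - 10 = 3.
       U_Y = n1*n2 - U_X = 20 - 3 = 17.
Step 4: No ties, so the exact null distribution of U (based on enumerating the C(9,4) = 126 equally likely rank assignments) gives the two-sided p-value.
Step 5: p-value = 0.111111; compare to alpha = 0.1. fail to reject H0.

U_X = 3, p = 0.111111, fail to reject H0 at alpha = 0.1.


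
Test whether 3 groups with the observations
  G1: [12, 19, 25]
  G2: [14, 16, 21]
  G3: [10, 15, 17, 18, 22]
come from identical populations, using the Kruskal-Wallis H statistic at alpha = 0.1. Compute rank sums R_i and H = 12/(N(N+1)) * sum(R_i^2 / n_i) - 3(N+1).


Step 1: Combine all N = 11 observations and assign midranks.
sorted (value, group, rank): (10,G3,1), (12,G1,2), (14,G2,3), (15,G3,4), (16,G2,5), (17,G3,6), (18,G3,7), (19,G1,8), (21,G2,9), (22,G3,10), (25,G1,11)
Step 2: Sum ranks within each group.
R_1 = 21 (n_1 = 3)
R_2 = 17 (n_2 = 3)
R_3 = 28 (n_3 = 5)
Step 3: H = 12/(N(N+1)) * sum(R_i^2/n_i) - 3(N+1)
     = 12/(11*12) * (21^2/3 + 17^2/3 + 28^2/5) - 3*12
     = 0.090909 * 400.133 - 36
     = 0.375758.
Step 4: No ties, so H is used without correction.
Step 5: Under H0, H ~ chi^2(2); p-value = 0.828715.
Step 6: alpha = 0.1. fail to reject H0.

H = 0.3758, df = 2, p = 0.828715, fail to reject H0.


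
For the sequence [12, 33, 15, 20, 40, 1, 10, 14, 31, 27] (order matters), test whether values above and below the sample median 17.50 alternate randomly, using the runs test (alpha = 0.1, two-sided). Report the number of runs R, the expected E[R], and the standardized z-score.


Step 1: Compute median = 17.50; label A = above, B = below.
Labels in order: BABAABBBAA  (n_A = 5, n_B = 5)
Step 2: Count runs R = 6.
Step 3: Under H0 (random ordering), E[R] = 2*n_A*n_B/(n_A+n_B) + 1 = 2*5*5/10 + 1 = 6.0000.
        Var[R] = 2*n_A*n_B*(2*n_A*n_B - n_A - n_B) / ((n_A+n_B)^2 * (n_A+n_B-1)) = 2000/900 = 2.2222.
        SD[R] = 1.4907.
Step 4: R = E[R], so z = 0 with no continuity correction.
Step 5: Two-sided p-value via normal approximation = 2*(1 - Phi(|z|)) = 1.000000.
Step 6: alpha = 0.1. fail to reject H0.

R = 6, z = 0.0000, p = 1.000000, fail to reject H0.


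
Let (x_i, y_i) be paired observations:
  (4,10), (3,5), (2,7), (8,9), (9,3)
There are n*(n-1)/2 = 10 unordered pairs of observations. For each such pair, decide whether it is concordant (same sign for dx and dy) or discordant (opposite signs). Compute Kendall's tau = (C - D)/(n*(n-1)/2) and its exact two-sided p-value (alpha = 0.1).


Step 1: Enumerate the 10 unordered pairs (i,j) with i<j and classify each by sign(x_j-x_i) * sign(y_j-y_i).
  (1,2):dx=-1,dy=-5->C; (1,3):dx=-2,dy=-3->C; (1,4):dx=+4,dy=-1->D; (1,5):dx=+5,dy=-7->D
  (2,3):dx=-1,dy=+2->D; (2,4):dx=+5,dy=+4->C; (2,5):dx=+6,dy=-2->D; (3,4):dx=+6,dy=+2->C
  (3,5):dx=+7,dy=-4->D; (4,5):dx=+1,dy=-6->D
Step 2: C = 4, D = 6, total pairs = 10.
Step 3: tau = (C - D)/(n(n-1)/2) = (4 - 6)/10 = -0.200000.
Step 4: Exact two-sided p-value (enumerate n! = 120 permutations of y under H0): p = 0.816667.
Step 5: alpha = 0.1. fail to reject H0.

tau_b = -0.2000 (C=4, D=6), p = 0.816667, fail to reject H0.


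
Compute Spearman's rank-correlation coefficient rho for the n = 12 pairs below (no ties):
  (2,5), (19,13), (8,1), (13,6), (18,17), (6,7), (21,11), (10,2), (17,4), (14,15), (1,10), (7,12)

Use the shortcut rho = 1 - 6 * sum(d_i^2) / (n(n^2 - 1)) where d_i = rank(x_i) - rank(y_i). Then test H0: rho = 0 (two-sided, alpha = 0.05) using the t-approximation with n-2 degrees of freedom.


Step 1: Rank x and y separately (midranks; no ties here).
rank(x): 2->2, 19->11, 8->5, 13->7, 18->10, 6->3, 21->12, 10->6, 17->9, 14->8, 1->1, 7->4
rank(y): 5->4, 13->10, 1->1, 6->5, 17->12, 7->6, 11->8, 2->2, 4->3, 15->11, 10->7, 12->9
Step 2: d_i = R_x(i) - R_y(i); compute d_i^2.
  (2-4)^2=4, (11-10)^2=1, (5-1)^2=16, (7-5)^2=4, (10-12)^2=4, (3-6)^2=9, (12-8)^2=16, (6-2)^2=16, (9-3)^2=36, (8-11)^2=9, (1-7)^2=36, (4-9)^2=25
sum(d^2) = 176.
Step 3: rho = 1 - 6*176 / (12*(12^2 - 1)) = 1 - 1056/1716 = 0.384615.
Step 4: Under H0, t = rho * sqrt((n-2)/(1-rho^2)) = 1.3176 ~ t(10).
Step 5: Two-sided p-value from the t-distribution with 10 df = 0.217020.
Step 6: alpha = 0.05. fail to reject H0.

rho = 0.3846, p = 0.217020, fail to reject H0 at alpha = 0.05.


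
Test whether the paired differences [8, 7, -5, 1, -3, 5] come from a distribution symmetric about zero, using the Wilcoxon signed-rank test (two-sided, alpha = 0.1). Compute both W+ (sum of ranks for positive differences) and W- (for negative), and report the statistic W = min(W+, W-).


Step 1: Drop any zero differences (none here) and take |d_i|.
|d| = [8, 7, 5, 1, 3, 5]
Step 2: Midrank |d_i| (ties get averaged ranks).
ranks: |8|->6, |7|->5, |5|->3.5, |1|->1, |3|->2, |5|->3.5
Step 3: Attach original signs; sum ranks with positive sign and with negative sign.
W+ = 6 + 5 + 1 + 3.5 = 15.5
W- = 3.5 + 2 = 5.5
(Check: W+ + W- = 21 should equal n(n+1)/2 = 21.)
Step 4: Test statistic W = min(W+, W-) = 5.5.
Step 5: Ties in |d|, so use the tie-corrected normal approximation.
        E[W] = n(n+1)/4 = 6*7/4 = 10.5.
        Tie groups: |d|=5 (t=2); sum(t^3 - t) = 6.
        Var[W] = n(n+1)(2n+1)/24 - sum(t^3-t)/48 = 546/24 - 6/48 = 22.625.
        z = (W - E[W]) / sqrt(Var[W]) = (5.5 - 10.5) / 4.7566 = -1.0512.
        Two-sided p = 2*Phi(z) = 0.293177.
Step 6: alpha = 0.1. fail to reject H0.

W+ = 15.5, W- = 5.5, W = min = 5.5, p = 0.293177, fail to reject H0.


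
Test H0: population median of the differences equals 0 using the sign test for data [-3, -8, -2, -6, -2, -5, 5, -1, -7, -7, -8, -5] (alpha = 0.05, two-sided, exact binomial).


Step 1: Discard zero differences. Original n = 12; n_eff = number of nonzero differences = 12.
Nonzero differences (with sign): -3, -8, -2, -6, -2, -5, +5, -1, -7, -7, -8, -5
Step 2: Count signs: positive = 1, negative = 11.
Step 3: Under H0: P(positive) = 0.5, so the number of positives S ~ Bin(12, 0.5).
Step 4: Two-sided exact p-value = sum of Bin(12,0.5) probabilities at or below the observed probability = 0.006348.
Step 5: alpha = 0.05. reject H0.

n_eff = 12, pos = 1, neg = 11, p = 0.006348, reject H0.


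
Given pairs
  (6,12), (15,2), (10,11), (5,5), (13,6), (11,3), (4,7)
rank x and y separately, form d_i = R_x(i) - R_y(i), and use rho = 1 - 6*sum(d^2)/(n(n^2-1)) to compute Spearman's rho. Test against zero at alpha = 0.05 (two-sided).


Step 1: Rank x and y separately (midranks; no ties here).
rank(x): 6->3, 15->7, 10->4, 5->2, 13->6, 11->5, 4->1
rank(y): 12->7, 2->1, 11->6, 5->3, 6->4, 3->2, 7->5
Step 2: d_i = R_x(i) - R_y(i); compute d_i^2.
  (3-7)^2=16, (7-1)^2=36, (4-6)^2=4, (2-3)^2=1, (6-4)^2=4, (5-2)^2=9, (1-5)^2=16
sum(d^2) = 86.
Step 3: rho = 1 - 6*86 / (7*(7^2 - 1)) = 1 - 516/336 = -0.535714.
Step 4: Under H0, t = rho * sqrt((n-2)/(1-rho^2)) = -1.4186 ~ t(5).
Step 5: Two-sided p-value from the t-distribution with 5 df = 0.215217.
Step 6: alpha = 0.05. fail to reject H0.

rho = -0.5357, p = 0.215217, fail to reject H0 at alpha = 0.05.


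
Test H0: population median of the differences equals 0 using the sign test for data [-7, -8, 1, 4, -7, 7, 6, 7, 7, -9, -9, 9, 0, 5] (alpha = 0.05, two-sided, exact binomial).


Step 1: Discard zero differences. Original n = 14; n_eff = number of nonzero differences = 13.
Nonzero differences (with sign): -7, -8, +1, +4, -7, +7, +6, +7, +7, -9, -9, +9, +5
Step 2: Count signs: positive = 8, negative = 5.
Step 3: Under H0: P(positive) = 0.5, so the number of positives S ~ Bin(13, 0.5).
Step 4: Two-sided exact p-value = sum of Bin(13,0.5) probabilities at or below the observed probability = 0.581055.
Step 5: alpha = 0.05. fail to reject H0.

n_eff = 13, pos = 8, neg = 5, p = 0.581055, fail to reject H0.


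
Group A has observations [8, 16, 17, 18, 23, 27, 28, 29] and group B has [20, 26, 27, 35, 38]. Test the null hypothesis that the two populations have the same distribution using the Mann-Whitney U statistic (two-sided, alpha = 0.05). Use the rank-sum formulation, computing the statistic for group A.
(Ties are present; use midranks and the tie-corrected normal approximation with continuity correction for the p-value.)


Step 1: Combine and sort all 13 observations; assign midranks.
sorted (value, group): (8,X), (16,X), (17,X), (18,X), (20,Y), (23,X), (26,Y), (27,X), (27,Y), (28,X), (29,X), (35,Y), (38,Y)
ranks: 8->1, 16->2, 17->3, 18->4, 20->5, 23->6, 26->7, 27->8.5, 27->8.5, 28->10, 29->11, 35->12, 38->13
Step 2: Rank sum for X: R1 = 1 + 2 + 3 + 4 + 6 + 8.5 + 10 + 11 = 45.5.
Step 3: U_X = R1 - n1(n1+1)/2 = 45.5 - 8*9/2 = 45.5 - 36 = 9.5.
       U_Y = n1*n2 - U_X = 40 - 9.5 = 30.5.
Step 4: Ties are present, so use the tie-corrected normal approximation (with continuity correction) for the p-value.
Step 5: p-value = 0.142685; compare to alpha = 0.05. fail to reject H0.

U_X = 9.5, p = 0.142685, fail to reject H0 at alpha = 0.05.
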